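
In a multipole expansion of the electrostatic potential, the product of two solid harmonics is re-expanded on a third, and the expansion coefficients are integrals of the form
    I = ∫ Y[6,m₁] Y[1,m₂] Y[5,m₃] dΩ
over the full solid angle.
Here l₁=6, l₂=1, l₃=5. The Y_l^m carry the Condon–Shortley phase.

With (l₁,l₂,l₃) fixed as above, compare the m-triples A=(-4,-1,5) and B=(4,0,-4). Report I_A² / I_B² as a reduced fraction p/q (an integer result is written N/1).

l's match ⇒ only the (l;m) 3-j factors differ between A and B.
A: triangle coeff Δ(6,1,5) = 1/858; Σ_t [0,0]: t=0:+1/7257600 = 1/7257600; (3j)²=1/858 [(6 1 5; -4 -1 5)], sign=+1
B: triangle coeff Δ(6,1,5) = 1/858; Σ_t [1,1]: t=1:−1/362880 = -1/362880; (3j)²=10/429 [(6 1 5; 4 0 -4)], sign=+1
I_A²/I_B² = (1/858)/(10/429) = 1/20

1/20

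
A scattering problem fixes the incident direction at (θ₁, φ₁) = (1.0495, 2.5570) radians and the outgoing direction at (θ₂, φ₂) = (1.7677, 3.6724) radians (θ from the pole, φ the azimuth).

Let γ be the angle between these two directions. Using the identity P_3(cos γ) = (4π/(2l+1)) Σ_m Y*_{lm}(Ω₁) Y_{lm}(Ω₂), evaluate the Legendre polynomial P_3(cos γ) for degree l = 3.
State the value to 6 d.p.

Term-by-term m-sum for l=3 (normalisation 4π/7 = 1.795196):
  m=-3: (0.049507, 0.267533) × (0.008509, 0.393410) = (-0.104829, 0.021753)  (running Σ = (-0.104829, 0.021753))
  m=-2: (0.149609, -0.352276) × (-0.093731, 0.167891) = (0.045121, 0.058137)  (running Σ = (-0.059708, 0.079890))
  m=-1: (-0.056101, 0.037125) × (0.221020, -0.129739) = (-0.007583, 0.015484)  (running Σ = (-0.067291, 0.095374))
  m=0: (-0.327077, -0.000000) × (0.205047, 0.000000) = (-0.067066, -0.000000)  (running Σ = (-0.134357, 0.095374))
  m=1: (0.056101, 0.037125) × (-0.221020, -0.129739) = (-0.007583, -0.015484)  (running Σ = (-0.141940, 0.079890))
  m=2: (0.149609, 0.352276) × (-0.093731, -0.167891) = (0.045121, -0.058137)  (running Σ = (-0.096819, 0.021753))
  m=3: (-0.049507, 0.267533) × (-0.008509, 0.393410) = (-0.104829, -0.021753)  (running Σ = (-0.201648, 0.000000))
Accumulated sum (-0.201648, 0.000000); after 4π/(2l+1) scaling, (-0.361998, 0.000000) ⇒ P_3 = -0.361998

-0.361998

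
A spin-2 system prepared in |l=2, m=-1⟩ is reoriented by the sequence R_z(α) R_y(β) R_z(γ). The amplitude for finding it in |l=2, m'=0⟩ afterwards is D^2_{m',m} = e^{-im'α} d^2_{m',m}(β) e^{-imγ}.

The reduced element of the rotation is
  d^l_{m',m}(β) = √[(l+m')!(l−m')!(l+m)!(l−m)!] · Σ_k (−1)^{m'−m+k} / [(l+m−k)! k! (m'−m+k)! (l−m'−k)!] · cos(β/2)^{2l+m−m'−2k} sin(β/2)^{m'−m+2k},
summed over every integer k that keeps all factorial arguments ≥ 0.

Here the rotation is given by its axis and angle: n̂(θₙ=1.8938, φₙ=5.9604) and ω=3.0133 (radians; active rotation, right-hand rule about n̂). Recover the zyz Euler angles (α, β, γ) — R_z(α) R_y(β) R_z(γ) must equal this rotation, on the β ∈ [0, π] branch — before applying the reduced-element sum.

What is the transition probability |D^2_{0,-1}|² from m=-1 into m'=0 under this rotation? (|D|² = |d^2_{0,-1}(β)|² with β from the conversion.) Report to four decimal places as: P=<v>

P=0.3512

Axis–angle → zyz. n̂ = (sinθₙcosφₙ, sinθₙsinφₙ, cosθₙ) = (+0.899313, -0.300805, -0.317416), ω = 3.0133.
R = I cosω + sinω [n̂]ₓ + (1−cosω) n̂n̂ᵀ gives
  R = [+0.619098, -0.498202, -0.607052; -0.579423, -0.811558, +0.075117; -0.530082, +0.305235, -0.791104]
β = atan2(√(R₁₃²+R₂₃²), R₃₃) = 2.483407; α = atan2(R₂₃, R₁₃) mod 2π = 3.018477; γ = atan2(R₃₂, −R₃₁) mod 2π = 0.522455
Split into d^2_{0,-1}(β=2.4834) × two z-phases.
Half-angle: c=0.323185, s=0.946336. N=√(2·2·1·6)=4.898979
Admissible k: 0..1 (factorial args all ≥0)
  k=0: (−1)^1·4.8990/(2)·0.3232^3·0.9463^1 = -0.078248
  k=1: (−1)^2·4.8990/(2)·0.3232^1·0.9463^3 = +0.670907
d^2_{0,-1}(2.4834) = -0.078248 +0.670907 = +0.592659
|D^2_{0,-1}|² = |d^2_{0,-1}(β)|² = (+0.592659)² = 0.351245 (the z-rotation phases have unit modulus)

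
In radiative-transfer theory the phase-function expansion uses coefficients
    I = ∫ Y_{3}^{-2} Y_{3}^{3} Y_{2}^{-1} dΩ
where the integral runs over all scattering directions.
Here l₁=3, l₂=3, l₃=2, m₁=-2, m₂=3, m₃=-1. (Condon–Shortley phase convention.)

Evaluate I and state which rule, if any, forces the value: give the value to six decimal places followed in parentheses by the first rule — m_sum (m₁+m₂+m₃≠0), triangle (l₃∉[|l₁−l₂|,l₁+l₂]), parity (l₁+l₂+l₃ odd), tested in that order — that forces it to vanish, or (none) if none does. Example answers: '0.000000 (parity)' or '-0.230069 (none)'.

Checks pass: Σm=0; 8 even; l₃=2∈[0,6].
(2·3+1)(2·3+1)(2·2+1) = 245
Δ: 4! 2! 2! / 9! → 1/3780
sum: t=1:−1/24 t=2:+1/4 t=3:−1/24 = 1/6
3j²(3 3 2; 0 0 0) = Δ·Π!·Σ² = 4/105  (sign +1)
sum: t=4:+1/48 = 1/48
3j²(3 3 2; -2 3 -1) = Δ·Π!·Σ² = 5/84  (sign -1)
combine: 4πI² = 245·4/105·5/84 = 5/9
take √, sign -1: I = -0.21026104
No selection rule forces the value: the integral is nonzero (none).

-0.210261 (none)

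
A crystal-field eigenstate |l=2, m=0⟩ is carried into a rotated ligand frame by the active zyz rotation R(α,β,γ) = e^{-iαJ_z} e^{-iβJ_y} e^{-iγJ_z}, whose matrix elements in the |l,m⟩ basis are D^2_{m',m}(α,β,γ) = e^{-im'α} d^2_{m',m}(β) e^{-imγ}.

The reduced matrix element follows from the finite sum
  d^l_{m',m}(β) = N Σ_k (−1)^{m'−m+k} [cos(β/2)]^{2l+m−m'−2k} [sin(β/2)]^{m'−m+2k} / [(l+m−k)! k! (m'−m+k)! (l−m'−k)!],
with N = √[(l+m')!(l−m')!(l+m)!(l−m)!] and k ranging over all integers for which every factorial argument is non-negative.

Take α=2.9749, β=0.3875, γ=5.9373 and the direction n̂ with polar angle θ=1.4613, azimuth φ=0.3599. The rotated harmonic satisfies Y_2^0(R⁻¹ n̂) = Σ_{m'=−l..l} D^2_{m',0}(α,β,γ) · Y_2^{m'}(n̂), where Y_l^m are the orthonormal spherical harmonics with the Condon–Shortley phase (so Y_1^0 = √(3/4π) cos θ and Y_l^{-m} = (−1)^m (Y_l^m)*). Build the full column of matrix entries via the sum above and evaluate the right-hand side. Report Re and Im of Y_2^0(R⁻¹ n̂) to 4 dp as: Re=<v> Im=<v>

Re=-0.2681 Im=0.0000

Need the full column D^2_{m',0} for m'=−2..2 at α=2.9749, β=0.3875, γ=5.9373.
cos(β/2)=0.981289, sin(β/2)=0.192540
d^2_{-2,0}: single k=2 term ⇒ +0.087440;  D = +0.082626-0.028614i
d^2_{-1,0}: k∈[1..2] ⇒ +0.445644 -0.017157 = +0.428487;  D = -0.422548+0.071095i
d^2_{0,0}: k∈[0..2] ⇒ +0.927231 -0.142789 +0.001374 = +0.785816;  D = +0.785816+0.000000i
d^2_{1,0}: k∈[0..1] ⇒ -0.445644 +0.017157 = -0.428487;  D = +0.422548+0.071095i
d^2_{2,0}: single k=0 term ⇒ +0.087440;  D = +0.082626+0.028614i
Y_2^{m'}(θ=1.4613,φ=0.3599) and Σ D·Y over m':
  (+0.0826-0.0286i)·(+0.2870-0.2516i)  (-0.4225+0.0711i)·(+0.0785-0.0296i)  (+0.7858+0.0000i)·(-0.3041+0.0000i)  (+0.4225+0.0711i)·(-0.0785-0.0296i)  (+0.0826+0.0286i)·(+0.2870+0.2516i)
Y_2^0(R⁻¹ n̂) = -0.268107+0.000000i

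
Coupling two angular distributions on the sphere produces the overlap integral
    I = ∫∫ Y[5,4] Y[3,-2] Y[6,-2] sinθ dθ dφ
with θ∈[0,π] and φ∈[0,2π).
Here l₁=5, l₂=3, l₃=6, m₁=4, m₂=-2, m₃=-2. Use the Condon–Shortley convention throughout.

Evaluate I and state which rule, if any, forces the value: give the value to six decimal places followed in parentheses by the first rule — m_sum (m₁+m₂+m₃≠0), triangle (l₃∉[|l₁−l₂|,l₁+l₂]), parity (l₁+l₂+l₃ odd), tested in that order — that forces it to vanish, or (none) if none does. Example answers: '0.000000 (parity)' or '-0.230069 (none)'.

-0.139560 (none)

m-sum 0 ✓  L=14 even ✓  2≤6≤8 ✓
Π(2lᵢ+1) = 11×7×13 = 1001
triangle coeff Δ(5,3,6) = 1/675675
Σ_t [0,2]: t=0:+1/8640 t=1:−1/2304 t=2:+1/8640 = -7/34560
(3j)²=7/429 [(5 3 6; 0 0 0)], sign=-1
Σ_t [0,1]: t=0:+1/60480 t=1:−1/967680 = 1/64512
(3j)²=15/1001 [(5 3 6; 4 -2 -2)], sign=+1
⇒ 4πI² = 35/143
I = (-1)√(35/143/(4π)) = -0.13956004
No selection rule forces the value: the integral is nonzero (none).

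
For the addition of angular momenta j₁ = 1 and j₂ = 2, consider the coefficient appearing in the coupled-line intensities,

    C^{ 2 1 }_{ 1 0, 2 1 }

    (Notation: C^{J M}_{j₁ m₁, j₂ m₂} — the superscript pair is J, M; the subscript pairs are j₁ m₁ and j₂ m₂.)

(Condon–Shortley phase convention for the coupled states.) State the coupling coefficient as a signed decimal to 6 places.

triangle: 1!*1!*3!/6! = 6/720
(j±m)!: 1!*1!*3!*1!*3!*1! = 36
prefactor² = (2J+1)*Δ*N² = 3/2
  k=0: +1/(0!*1!*1!*3!*0!*0!) = 1/6
  k=1: −1/(1!*0!*0!*2!*1!*1!) = -1/2
Σ = -1/3  ⇒  CG² = 3/2*(-1/3)² = 1/6
CG = −√(1/6) = -0.408248

-0.408248  (= −√(1/6))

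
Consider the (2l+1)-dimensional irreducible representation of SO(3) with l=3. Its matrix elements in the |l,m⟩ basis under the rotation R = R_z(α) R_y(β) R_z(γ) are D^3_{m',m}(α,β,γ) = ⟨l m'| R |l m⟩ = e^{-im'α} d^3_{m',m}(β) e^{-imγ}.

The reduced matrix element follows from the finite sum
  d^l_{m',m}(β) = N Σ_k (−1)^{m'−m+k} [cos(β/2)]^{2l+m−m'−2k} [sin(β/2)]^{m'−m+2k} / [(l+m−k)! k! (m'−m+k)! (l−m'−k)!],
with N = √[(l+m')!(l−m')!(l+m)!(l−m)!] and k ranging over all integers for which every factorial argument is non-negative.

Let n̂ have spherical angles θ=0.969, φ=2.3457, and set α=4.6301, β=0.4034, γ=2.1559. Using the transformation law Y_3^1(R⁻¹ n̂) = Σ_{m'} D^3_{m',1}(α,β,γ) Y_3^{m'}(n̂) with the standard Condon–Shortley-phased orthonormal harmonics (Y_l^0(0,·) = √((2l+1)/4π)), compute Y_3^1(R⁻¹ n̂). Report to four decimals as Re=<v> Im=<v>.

Need the full column D^3_{m',1} for m'=−3..3 at α=4.6301, β=0.4034, γ=2.1559.
cos(β/2)=0.979727, sin(β/2)=0.200335
d^3_{-3,1}: single k=4 term ⇒ +0.005988;  D = +0.004032-0.004427i
d^3_{-2,1}: k∈[3..4] ⇒ +0.047821 -0.001000 = +0.046821;  D = +0.031904+0.034269i
d^3_{-1,1}: k∈[2..4] ⇒ +0.221864 -0.012369 +0.000065 = +0.209560;  D = -0.164596+0.129705i
d^3_{0,1}: k∈[1..3] ⇒ +0.626432 -0.078578 +0.001095 = +0.548950;  D = -0.303177-0.457635i
d^3_{1,1}: k∈[0..2] ⇒ +0.884365 -0.295819 +0.009277 = +0.597823;  D = +0.523830-0.288087i
d^3_{2,1}: k∈[0..1] ⇒ -0.571852 +0.047821 = -0.524031;  D = -0.213931-0.478374i
d^3_{3,1}: single k=0 term ⇒ +0.143213;  D = -0.135098+0.047521i
Y_3^{m'}(θ=0.969,φ=2.3457) and Σ D·Y over m':
  (+0.0040-0.0044i)·(+0.1704-0.1600i)  (+0.0319+0.0343i)·(-0.0083+0.3931i)  (-0.1646+0.1297i)·(-0.1123-0.1147i)  (-0.3032-0.4576i)·(-0.2952+0.0000i)  (+0.5238-0.2881i)·(+0.1123-0.1147i)  (-0.2139-0.4784i)·(-0.0083-0.3931i)  (-0.1351+0.0475i)·(-0.1704-0.1600i)
Y_3^1(R⁻¹ n̂) = -0.020741+0.159408i

Re=-0.0207 Im=0.1594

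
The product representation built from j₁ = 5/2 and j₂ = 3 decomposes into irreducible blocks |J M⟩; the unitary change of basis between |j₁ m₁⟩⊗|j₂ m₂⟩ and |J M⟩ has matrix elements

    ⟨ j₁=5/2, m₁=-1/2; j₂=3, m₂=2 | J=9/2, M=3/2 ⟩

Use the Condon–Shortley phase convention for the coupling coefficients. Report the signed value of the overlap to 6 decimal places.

triangle: 1!·4!·5!/11! = 2880/39916800
(j±m)!: 2!·3!·5!·1!·6!·3! = 6220800
prefactor² = (2J+1)·Δ·N² = 345600/77
  k=0: +1/(0!·1!·3!·5!·1!·0!) = 1/720
  k=1: −1/(1!·0!·2!·4!·2!·1!) = -1/96
Σ = -13/1440  ⇒  CG² = 345600/77·(-13/1440)² = 169/462
CG = −√(169/462) = -0.604815

−√(169/462) ≈ -0.604815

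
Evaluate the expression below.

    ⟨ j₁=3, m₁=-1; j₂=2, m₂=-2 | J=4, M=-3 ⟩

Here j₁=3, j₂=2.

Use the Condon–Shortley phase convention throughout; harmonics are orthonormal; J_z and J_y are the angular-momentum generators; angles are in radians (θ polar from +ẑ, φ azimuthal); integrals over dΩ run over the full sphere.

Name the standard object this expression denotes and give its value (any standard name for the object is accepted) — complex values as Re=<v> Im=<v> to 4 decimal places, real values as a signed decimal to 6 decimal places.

This is a Clebsch–Gordan (vector-coupling) coefficient.
√[9·1!5!3!/10! · 2!4!0!4!1!7!] = √(10368)
  +(−1)^0/∏(0,1,4,0,1,3)! = 1/144  (running 1/144)
⟨..|..⟩ = √(10368)·(1/144) = +0.707107

Clebsch–Gordan coefficient, +√(1/2) ≈ +0.707107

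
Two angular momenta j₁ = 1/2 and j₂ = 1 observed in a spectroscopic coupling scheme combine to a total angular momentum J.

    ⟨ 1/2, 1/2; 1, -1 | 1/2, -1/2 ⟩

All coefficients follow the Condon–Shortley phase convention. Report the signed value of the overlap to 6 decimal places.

triangle: 1!·0!·1!/3! = 1/6
(j±m)!: 1!·0!·0!·2!·0!·1! = 2
prefactor² = (2J+1)·Δ·N² = 2/3
  k=0: +1/(0!·1!·0!·0!·0!·1!) = 1
Σ = 1  ⇒  CG² = 2/3·1² = 2/3
CG = +√(2/3) = +0.816497

+√(2/3) ≈ +0.816497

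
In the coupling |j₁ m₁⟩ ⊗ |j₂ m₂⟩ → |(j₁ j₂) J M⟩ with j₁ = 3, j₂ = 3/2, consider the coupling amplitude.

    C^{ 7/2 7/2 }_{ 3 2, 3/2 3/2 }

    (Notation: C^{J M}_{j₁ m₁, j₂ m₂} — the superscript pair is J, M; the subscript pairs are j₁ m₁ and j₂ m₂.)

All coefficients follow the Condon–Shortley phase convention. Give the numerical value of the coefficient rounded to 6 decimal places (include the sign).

√[8·1!5!2!/9! · 5!1!3!0!7!0!] = √(19200)
  +(−1)^1/∏(1,0,0,2,5,0)! = -1/240  (running -1/240)
⟨..|..⟩ = √(19200)·(-1/240) = -0.577350

-0.577350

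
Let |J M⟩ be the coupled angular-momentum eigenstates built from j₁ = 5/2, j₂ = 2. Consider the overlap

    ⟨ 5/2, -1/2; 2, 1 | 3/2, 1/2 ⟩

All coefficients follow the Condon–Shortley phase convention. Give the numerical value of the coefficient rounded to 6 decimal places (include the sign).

+√(5/21) = +0.487950

triangle: 3!·2!·1!/7! = 12/5040
(j±m)!: 2!·3!·3!·1!·2!·1! = 144
prefactor² = (2J+1)·Δ·N² = 48/35
  k=2: +1/(2!·1!·1!·1!·1!·0!) = 1/2
  k=3: −1/(3!·0!·0!·0!·2!·1!) = -1/12
Σ = 5/12  ⇒  CG² = 48/35·(5/12)² = 5/21
CG = +√(5/21) = +0.487950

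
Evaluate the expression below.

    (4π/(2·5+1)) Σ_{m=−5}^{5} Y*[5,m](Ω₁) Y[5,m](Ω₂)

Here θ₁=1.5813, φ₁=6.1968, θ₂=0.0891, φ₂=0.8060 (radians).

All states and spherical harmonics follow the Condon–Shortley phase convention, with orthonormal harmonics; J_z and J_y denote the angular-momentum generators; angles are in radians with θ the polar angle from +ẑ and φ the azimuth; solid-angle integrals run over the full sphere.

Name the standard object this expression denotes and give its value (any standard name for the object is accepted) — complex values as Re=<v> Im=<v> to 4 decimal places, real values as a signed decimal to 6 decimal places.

This sum is the spherical-harmonic addition theorem: it equals the Legendre polynomial P_l(cos γ) of the angle γ between the two directions.
Expand P_5 via completeness: Σ_{m} conj(Y_{5,m}) at Ω₁ times Y_{5,m} at Ω₂ —
  m=-5: Y*=(0.421390, -0.194242)  Y=(-0.000002, 0.000002)  product (-0.000000, 0.000001)
  m=-4: Y*=(-0.014502, 0.005220)  Y=(-0.000091, 0.000008)  product (0.000001, -0.000001)
  m=-3: Y*=(-0.334004, 0.088551)  Y=(-0.001448, -0.001279)  product (0.000597, 0.000299)
  m=-2: Y*=(0.017528, -0.003059)  Y=(-0.001088, -0.026391)  product (-0.000100, -0.000459)
  m=-1: Y*=(0.318577, -0.027589)  Y=(0.153513, -0.159972)  product (0.044492, -0.055199)
  m=+0: Y*=(-0.018416, -0.000000)  Y=(0.880701, 0.000000)  product (-0.016219, -0.000000)
  m=+1: Y*=(-0.318577, -0.027589)  Y=(-0.153513, -0.159972)  product (0.044492, 0.055199)
  m=+2: Y*=(0.017528, 0.003059)  Y=(-0.001088, 0.026391)  product (-0.000100, 0.000459)
  m=+3: Y*=(0.334004, 0.088551)  Y=(0.001448, -0.001279)  product (0.000597, -0.000299)
  m=+4: Y*=(-0.014502, -0.005220)  Y=(-0.000091, -0.000008)  product (0.000001, 0.000001)
  m=+5: Y*=(-0.421390, -0.194242)  Y=(0.000002, 0.000002)  product (-0.000000, -0.000001)
Σ over m = (0.073761, 0.000000); ×(4π/11) → (0.084265, 0.000000). Real part: 0.084265

Legendre polynomial (addition theorem), +0.084265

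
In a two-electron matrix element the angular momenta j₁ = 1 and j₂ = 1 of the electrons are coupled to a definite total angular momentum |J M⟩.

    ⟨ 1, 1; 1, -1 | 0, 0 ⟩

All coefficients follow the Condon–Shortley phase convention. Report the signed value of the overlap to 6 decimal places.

triangle: 2!*0!*0!/3! = 2/6
(j±m)!: 2!*0!*0!*2!*0!*0! = 4
prefactor² = (2J+1)*Δ*N² = 4/3
  k=0: +1/(0!*2!*0!*0!*0!*0!) = 1/2
Σ = 1/2  ⇒  CG² = 4/3*(1/2)² = 1/3
CG = +√(1/3) = +0.577350

+√(1/3) = +0.577350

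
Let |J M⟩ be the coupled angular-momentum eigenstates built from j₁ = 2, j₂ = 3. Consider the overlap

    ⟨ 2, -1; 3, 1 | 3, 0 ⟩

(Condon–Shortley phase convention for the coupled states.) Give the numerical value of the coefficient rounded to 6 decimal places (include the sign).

triangle: 2!·2!·4!/9! = 96/362880
(j±m)!: 1!·3!·4!·2!·3!·3! = 10368
prefactor² = (2J+1)·Δ·N² = 96/5
  k=1: −1/(1!·1!·2!·3!·0!·1!) = -1/12
  k=2: +1/(2!·0!·1!·2!·1!·2!) = 1/8
Σ = 1/24  ⇒  CG² = 96/5·(1/24)² = 1/30
CG = +√(1/30) = +0.182574

+√(1/30) = +0.182574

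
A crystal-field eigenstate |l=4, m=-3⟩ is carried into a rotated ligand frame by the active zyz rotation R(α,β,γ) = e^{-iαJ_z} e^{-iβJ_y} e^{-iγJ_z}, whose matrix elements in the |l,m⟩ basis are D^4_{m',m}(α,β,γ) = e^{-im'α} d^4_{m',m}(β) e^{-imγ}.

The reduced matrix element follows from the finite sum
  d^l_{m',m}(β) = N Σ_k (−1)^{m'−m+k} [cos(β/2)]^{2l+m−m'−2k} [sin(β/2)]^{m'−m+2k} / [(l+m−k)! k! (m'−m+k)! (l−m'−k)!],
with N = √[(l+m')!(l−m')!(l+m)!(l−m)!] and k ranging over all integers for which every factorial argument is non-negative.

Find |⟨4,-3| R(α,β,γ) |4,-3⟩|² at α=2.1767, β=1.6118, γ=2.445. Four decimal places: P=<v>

P=0.1217

First d^4_{-3,-3}(β=1.6118), then the phase factors e^{-i(-3)α} and e^{-i(-3)γ}:
Half-angle: c=0.692462, s=0.721454. N=√(1·5040·1·5040)=5040.000000
Admissible k: 0..1 (factorial args all ≥0)
  k=0: (−1)^0·5040.0000/(5040)·0.6925^8·0.7215^0 = +0.052865
  k=1: (−1)^1·5040.0000/(720)·0.6925^6·0.7215^2 = -0.401691
d^4_{-3,-3}(1.6118) = +0.052865 -0.401691 = -0.348826
|D^4_{-3,-3}|² = |d^4_{-3,-3}(β)|² = (-0.348826)² = 0.121679 (the z-rotation phases have unit modulus)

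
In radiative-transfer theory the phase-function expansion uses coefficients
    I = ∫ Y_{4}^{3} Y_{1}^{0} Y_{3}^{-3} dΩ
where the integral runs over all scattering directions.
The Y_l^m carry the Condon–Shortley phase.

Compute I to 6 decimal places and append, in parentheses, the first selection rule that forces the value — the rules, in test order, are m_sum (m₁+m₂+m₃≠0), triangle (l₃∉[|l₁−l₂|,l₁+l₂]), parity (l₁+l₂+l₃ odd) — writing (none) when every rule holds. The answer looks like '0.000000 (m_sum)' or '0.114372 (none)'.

-0.162868 (none)

m-sum 0 ✓  L=8 even ✓  3≤3≤5 ✓
Π(2lᵢ+1) = 9×3×7 = 189
triangle coeff Δ(4,1,3) = 1/252
Σ_t [1,1]: t=1:−1/36 = -1/36
(3j)²=4/63 [(4 1 3; 0 0 0)], sign=+1
Σ_t [1,1]: t=1:−1/720 = -1/720
(3j)²=1/36 [(4 1 3; 3 0 -3)], sign=-1
⇒ 4πI² = 1/3
I = (-1)√(1/3/(4π)) = -0.16286750
No selection rule forces the value: the integral is nonzero (none).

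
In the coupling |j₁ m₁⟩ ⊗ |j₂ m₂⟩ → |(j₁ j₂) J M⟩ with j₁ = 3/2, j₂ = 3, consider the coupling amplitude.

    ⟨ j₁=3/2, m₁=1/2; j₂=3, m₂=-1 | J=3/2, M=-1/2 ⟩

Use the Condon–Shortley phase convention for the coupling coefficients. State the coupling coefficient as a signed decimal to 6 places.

−√(12/35) ≈ -0.585540

j₁+j₂−J=3  J+j₁−j₂=0  J−j₁+j₂=3  j₁+j₂+J+1=7
(j₁±m₁, j₂±m₂, J±M) = (2,1,2,4,1,2)
P² = 192/35
sum k=1..1:
  [1] −1/4 = -1/4
S = -1/4
C² = P²·S² = 12/35 ; C = -0.585540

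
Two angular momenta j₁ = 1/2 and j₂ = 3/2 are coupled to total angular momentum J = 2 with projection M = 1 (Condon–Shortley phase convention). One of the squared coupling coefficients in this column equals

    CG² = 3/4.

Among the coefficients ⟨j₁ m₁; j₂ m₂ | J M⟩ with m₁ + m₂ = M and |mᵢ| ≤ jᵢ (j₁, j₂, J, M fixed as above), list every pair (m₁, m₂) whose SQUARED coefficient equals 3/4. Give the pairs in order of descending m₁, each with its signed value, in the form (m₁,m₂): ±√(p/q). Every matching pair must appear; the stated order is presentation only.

Admissible pairs with m₁+m₂ = M = 1: (-1/2,3/2), (1/2,1/2)
  (m₁,m₂)=(1/2,1/2): CG² = 3/4, CG = +√(3/4)   ← matches the target
  (m₁,m₂)=(-1/2,3/2): CG² = 1/4, CG = +√(1/4)
Pairs with CG² = 3/4: (1/2,1/2): +√(3/4)

(1/2,1/2): +√(3/4)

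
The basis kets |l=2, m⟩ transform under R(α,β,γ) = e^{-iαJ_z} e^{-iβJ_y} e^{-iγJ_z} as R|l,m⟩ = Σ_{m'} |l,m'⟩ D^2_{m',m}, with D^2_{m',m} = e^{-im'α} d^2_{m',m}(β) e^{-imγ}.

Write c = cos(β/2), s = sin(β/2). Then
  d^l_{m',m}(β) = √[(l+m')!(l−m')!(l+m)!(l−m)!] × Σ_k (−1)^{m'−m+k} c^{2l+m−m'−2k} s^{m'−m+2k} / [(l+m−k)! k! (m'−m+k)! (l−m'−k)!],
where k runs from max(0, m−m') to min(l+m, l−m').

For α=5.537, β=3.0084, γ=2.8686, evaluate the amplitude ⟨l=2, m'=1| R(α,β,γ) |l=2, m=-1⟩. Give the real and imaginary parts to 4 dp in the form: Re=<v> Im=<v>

Split into d^2_{1,-1}(β=3.0084) × two z-phases.
With c≡cos(β/2)=0.066547 and s≡sin(β/2)=0.997783, N=[6·1·1·6]^{1/2}=6.000000
The bounds max(0,m−m')=0 and min(l+m,l−m')=1 give 2 terms
  k=0: (−1)^2·6.0000/(2)·0.0665^2·0.9978^2 = +0.013227
  k=1: (−1)^3·6.0000/(6)·0.0665^0·0.9978^4 = -0.991163
d^2_{1,-1}(3.0084) = +0.013227 -0.991163 = -0.977936
Phases: e^{-i·(1)·5.5370}=+0.734284+0.678843i, e^{-i·(-1)·2.8686}=-0.962968+0.269614i ⇒ D=+0.870478+0.445675i

Re=0.8705 Im=0.4457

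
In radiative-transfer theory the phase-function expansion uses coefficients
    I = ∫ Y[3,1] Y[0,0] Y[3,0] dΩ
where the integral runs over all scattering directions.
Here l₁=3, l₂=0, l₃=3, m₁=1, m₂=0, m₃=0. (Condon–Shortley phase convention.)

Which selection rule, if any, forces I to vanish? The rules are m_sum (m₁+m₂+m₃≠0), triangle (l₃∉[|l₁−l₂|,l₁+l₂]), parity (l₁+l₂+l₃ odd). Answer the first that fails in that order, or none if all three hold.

Σmᵢ = 1  ✗
l₃∈[|l₁−l₂|,l₁+l₂]=[3,3], have l₃=3
Σlᵢ = 6 ⇒ even

m_sum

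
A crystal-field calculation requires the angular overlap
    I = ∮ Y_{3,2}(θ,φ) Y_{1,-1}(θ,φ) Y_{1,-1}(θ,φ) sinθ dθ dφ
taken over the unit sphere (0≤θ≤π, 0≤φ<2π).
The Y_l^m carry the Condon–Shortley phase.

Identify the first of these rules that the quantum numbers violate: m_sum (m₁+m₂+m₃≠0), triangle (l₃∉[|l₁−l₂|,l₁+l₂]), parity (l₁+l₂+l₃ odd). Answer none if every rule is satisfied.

azimuthal sum: 2 − 1 − 1 = 0  ✓
l₃ must lie in [2,4]; have l₃=1  ✗
L = 3 + 1 + 1 = 5 (odd)

triangle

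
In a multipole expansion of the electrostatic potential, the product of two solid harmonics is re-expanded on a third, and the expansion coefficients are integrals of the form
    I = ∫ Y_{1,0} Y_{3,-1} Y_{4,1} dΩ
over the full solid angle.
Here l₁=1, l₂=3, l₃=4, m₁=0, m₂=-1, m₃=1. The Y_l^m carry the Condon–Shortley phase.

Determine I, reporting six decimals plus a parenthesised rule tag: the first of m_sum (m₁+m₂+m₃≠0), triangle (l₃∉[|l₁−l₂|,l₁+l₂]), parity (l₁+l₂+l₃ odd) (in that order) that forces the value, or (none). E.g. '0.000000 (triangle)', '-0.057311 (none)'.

m-sum 0 ✓  L=8 even ✓  2≤4≤4 ✓
Π(2lᵢ+1) = 3×7×9 = 189
triangle coeff Δ(1,3,4) = 1/252
Σ_t [0,0]: t=0:+1/36 = 1/36
(3j)²=4/63 [(1 3 4; 0 0 0)], sign=+1
Σ_t [0,0]: t=0:+1/48 = 1/48
(3j)²=5/84 [(1 3 4; 0 -1 1)], sign=-1
⇒ 4πI² = 5/7
I = (-1)√(5/7/(4π)) = -0.23841361
No selection rule forces the value: the integral is nonzero (none).

-0.238414 (none)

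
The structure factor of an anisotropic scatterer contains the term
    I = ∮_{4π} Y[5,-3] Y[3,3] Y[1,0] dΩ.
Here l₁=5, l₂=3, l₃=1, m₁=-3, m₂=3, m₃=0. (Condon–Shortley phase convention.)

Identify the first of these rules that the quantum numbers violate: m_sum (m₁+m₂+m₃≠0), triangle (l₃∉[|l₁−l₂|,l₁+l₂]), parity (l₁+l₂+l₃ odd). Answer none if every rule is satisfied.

triangle

Σmᵢ = 0  ✓
l₃∈[|l₁−l₂|,l₁+l₂]=[2,8] required, l₃=1 fails  ✗
Σlᵢ = 9 ⇒ odd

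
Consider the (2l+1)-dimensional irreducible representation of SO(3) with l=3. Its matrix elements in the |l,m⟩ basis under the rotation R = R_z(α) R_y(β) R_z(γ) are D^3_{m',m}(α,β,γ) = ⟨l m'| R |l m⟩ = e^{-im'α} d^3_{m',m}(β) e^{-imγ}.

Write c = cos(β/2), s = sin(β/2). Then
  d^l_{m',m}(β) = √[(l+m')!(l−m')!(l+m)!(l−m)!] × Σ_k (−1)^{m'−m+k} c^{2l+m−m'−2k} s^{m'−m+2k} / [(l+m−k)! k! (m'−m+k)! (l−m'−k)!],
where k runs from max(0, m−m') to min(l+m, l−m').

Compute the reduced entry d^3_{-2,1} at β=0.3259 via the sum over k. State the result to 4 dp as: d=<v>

d=0.0256

d^3_{-2,1}(β=0.3259) via the finite sum:
With c≡cos(β/2)=0.986753 and s≡sin(β/2)=0.162230, N=[1·120·24·2]^{1/2}=75.894664
k∈{3,4} keeps every argument non-negative
  k=3: (−1)^0·75.8947/(12)·0.9868^3·0.1622^3 = +0.025945
  k=4: (−1)^1·75.8947/(24)·0.9868^1·0.1622^5 = -0.000351
d^3_{-2,1}(0.3259) = +0.025945 -0.000351 = +0.025594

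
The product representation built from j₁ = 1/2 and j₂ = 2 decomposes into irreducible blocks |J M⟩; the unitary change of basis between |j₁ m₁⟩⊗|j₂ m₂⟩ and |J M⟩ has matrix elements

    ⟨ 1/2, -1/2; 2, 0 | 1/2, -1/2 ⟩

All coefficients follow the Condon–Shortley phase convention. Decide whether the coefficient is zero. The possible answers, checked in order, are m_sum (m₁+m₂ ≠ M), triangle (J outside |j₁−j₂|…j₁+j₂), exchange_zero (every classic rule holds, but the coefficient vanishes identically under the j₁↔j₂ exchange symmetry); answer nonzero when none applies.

triangle

m-sum: m₁+m₂ = -1/2+0 = -1/2, M = -1/2  ✓
triangle: need |j₁−j₂| ≤ J ≤ j₁+j₂, i.e. J ∈ [3/2, 5/2]; J = 1/2 is outside ✗ ⇒ coefficient is 0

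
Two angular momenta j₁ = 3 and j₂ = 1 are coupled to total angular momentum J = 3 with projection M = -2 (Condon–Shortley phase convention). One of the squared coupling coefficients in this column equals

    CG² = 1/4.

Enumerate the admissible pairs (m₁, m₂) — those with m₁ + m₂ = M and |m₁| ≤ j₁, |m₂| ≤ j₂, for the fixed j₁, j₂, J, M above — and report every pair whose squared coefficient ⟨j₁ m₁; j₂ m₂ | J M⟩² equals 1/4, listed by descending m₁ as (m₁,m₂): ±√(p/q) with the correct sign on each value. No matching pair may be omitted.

Admissible pairs with m₁+m₂ = M = -2: (-3,1), (-2,0), (-1,-1)
  (m₁,m₂)=(-1,-1): CG² = 5/12, CG = +√(5/12)
  (m₁,m₂)=(-2,0): CG² = 1/3, CG = −√(1/3)
  (m₁,m₂)=(-3,1): CG² = 1/4, CG = −√(1/4)   ← matches the target
Pairs with CG² = 1/4: (-3,1): −√(1/4)

(-3,1): −√(1/4)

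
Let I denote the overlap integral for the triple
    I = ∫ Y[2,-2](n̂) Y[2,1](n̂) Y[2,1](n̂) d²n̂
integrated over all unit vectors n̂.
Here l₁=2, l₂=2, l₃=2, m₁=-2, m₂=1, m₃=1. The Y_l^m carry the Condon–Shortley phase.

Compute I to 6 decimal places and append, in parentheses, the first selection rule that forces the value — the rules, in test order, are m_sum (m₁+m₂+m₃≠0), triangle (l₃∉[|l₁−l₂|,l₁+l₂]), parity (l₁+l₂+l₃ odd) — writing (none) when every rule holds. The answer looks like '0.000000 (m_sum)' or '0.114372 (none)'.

0.220728 (none)

m-sum 0 ✓  L=6 even ✓  0≤2≤4 ✓
Π(2lᵢ+1) = 5×5×5 = 125
triangle coeff Δ(2,2,2) = 1/630
Σ_t [0,2]: t=0:+1/8 t=1:−1/1 t=2:+1/8 = -3/4
(3j)²=2/35 [(2 2 2; 0 0 0)], sign=-1
Σ_t [2,2]: t=2:+1/4 = 1/4
(3j)²=3/35 [(2 2 2; -2 1 1)], sign=-1
⇒ 4πI² = 30/49
I = (+1)√(30/49/(4π)) = 0.22072812
No selection rule forces the value: the integral is nonzero (none).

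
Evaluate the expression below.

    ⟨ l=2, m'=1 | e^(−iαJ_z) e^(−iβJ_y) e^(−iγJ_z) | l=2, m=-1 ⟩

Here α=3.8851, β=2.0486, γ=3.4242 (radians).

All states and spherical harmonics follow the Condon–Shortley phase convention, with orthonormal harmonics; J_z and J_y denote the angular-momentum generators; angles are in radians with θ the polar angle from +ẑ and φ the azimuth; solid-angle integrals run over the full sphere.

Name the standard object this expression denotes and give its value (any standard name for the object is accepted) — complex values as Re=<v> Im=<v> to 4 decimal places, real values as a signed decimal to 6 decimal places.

This is a Wigner D-matrix element — the rotation-matrix element ⟨l m'| R(α,β,γ) |l m⟩ in the angular-momentum basis.
Split into d^2_{1,-1}(β=2.0486) × two z-phases.
c=cos(2.048600/2)=0.519697, s=sin(2.048600/2)=0.854351; N=√[6·1·1·6]=6.000000
The bounds max(0,m−m')=0 and min(l+m,l−m')=1 give 2 terms
  k=0: (−1)^2·6.0000/(2)·0.5197^2·0.8544^2 = +0.591417
  k=1: (−1)^3·6.0000/(6)·0.5197^0·0.8544^4 = -0.532776
d^2_{1,-1}(2.0486) = +0.591417 -0.532776 = +0.058641
Phases: e^{-i·(1)·3.8851}=-0.736099+0.676874i, e^{-i·(-1)·3.4242}=-0.960332-0.278861i ⇒ D=+0.052522-0.026081i

Wigner D-matrix element, Re=0.0525 Im=-0.0261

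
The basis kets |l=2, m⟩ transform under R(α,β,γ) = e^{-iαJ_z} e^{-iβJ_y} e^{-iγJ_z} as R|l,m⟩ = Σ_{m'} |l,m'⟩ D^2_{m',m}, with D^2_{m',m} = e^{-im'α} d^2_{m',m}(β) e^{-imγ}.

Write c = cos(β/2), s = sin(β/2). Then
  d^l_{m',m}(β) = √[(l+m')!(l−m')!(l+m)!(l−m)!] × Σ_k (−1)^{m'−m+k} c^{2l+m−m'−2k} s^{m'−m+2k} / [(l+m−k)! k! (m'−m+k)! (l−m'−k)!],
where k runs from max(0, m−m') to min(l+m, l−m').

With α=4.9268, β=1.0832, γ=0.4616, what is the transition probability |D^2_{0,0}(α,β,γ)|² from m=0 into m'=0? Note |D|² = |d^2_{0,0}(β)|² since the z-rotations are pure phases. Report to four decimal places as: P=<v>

D^2_{0,0}(4.9268,1.0832,0.4616) = e^{-i·0·4.9268}·d^2_{0,0}(1.0832)·e^{-i·0·0.4616}. Compute d first:
With c≡cos(β/2)=0.856885 and s≡sin(β/2)=0.515508, N=[2·2·2·2]^{1/2}=4.000000
k: max(0,(0)−(0))=0 … min(2+(0),2−(0))=2
  k=0: (−1)^0·4.0000/(4)·0.8569^4·0.5155^0 = +0.539126
  k=1: (−1)^1·4.0000/(1)·0.8569^2·0.5155^2 = -0.780504
  k=2: (−1)^2·4.0000/(4)·0.8569^0·0.5155^4 = +0.070622
d^2_{0,0}(1.0832) = +0.539126 -0.780504 +0.070622 = -0.170756
|D^2_{0,0}|² = |d^2_{0,0}(β)|² = (-0.170756)² = 0.029158 (the z-rotation phases have unit modulus)

P=0.0292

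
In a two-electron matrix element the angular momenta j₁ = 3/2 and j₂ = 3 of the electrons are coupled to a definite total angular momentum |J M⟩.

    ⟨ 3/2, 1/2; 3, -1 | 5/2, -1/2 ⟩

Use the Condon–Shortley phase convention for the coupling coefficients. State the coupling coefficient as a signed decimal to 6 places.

-0.119523

√[6·2!1!4!/8! · 2!1!2!4!2!3!] = √(288/35)
  +(−1)^0/∏(0,2,1,2,0,2)! = 1/8  (running 1/8)
  +(−1)^1/∏(1,1,0,1,1,3)! = -1/6  (running -1/24)
⟨..|..⟩ = √(288/35)·(-1/24) = -0.119523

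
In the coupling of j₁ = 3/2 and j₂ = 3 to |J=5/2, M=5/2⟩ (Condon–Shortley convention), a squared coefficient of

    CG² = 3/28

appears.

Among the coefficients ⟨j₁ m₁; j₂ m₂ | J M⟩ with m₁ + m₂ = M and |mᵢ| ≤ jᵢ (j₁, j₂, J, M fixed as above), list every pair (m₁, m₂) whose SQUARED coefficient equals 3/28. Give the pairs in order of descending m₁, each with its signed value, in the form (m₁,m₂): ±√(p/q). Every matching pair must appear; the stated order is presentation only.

(3/2,1): +√(3/28)

Admissible pairs with m₁+m₂ = M = 5/2: (-1/2,3), (1/2,2), (3/2,1)
  (m₁,m₂)=(3/2,1): CG² = 3/28, CG = +√(3/28)   ← matches the target
  (m₁,m₂)=(1/2,2): CG² = 5/14, CG = −√(5/14)
  (m₁,m₂)=(-1/2,3): CG² = 15/28, CG = +√(15/28)
Pairs with CG² = 3/28: (3/2,1): +√(3/28)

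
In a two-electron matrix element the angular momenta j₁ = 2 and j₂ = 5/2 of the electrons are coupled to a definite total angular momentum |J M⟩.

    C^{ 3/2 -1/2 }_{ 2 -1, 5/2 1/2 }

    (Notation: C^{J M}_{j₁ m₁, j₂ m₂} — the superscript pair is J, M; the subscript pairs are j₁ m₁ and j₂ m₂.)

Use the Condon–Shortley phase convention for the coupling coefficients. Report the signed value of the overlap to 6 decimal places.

√[4·3!1!2!/7! · 1!3!3!2!1!2!] = √(48/35)
  +(−1)^2/∏(2,1,1,1,0,1)! = 1/2  (running 1/2)
  +(−1)^3/∏(3,0,0,0,1,2)! = -1/12  (running 5/12)
⟨..|..⟩ = √(48/35)·(5/12) = +0.487950

+√(5/21) ≈ +0.487950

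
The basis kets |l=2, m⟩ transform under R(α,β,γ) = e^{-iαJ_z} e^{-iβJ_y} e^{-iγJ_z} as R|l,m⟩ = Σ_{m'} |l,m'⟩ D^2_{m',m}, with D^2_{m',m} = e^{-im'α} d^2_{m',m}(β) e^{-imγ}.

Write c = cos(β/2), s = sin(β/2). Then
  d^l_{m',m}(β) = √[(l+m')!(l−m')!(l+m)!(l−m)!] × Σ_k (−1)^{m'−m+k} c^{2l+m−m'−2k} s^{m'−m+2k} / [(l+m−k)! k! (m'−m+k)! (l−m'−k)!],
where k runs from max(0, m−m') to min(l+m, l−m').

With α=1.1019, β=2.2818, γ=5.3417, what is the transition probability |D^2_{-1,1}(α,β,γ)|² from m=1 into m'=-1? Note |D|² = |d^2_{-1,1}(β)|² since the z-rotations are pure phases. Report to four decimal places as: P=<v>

First d^2_{-1,1}(β=2.2818), then the phase factors e^{-i(-1)α} and e^{-i(1)γ}:
c=cos(2.281800/2)=0.416777, s=sin(2.281800/2)=0.909009; N=√[1·6·6·1]=6.000000
k∈{2,3} keeps every argument non-negative
  k=2: (−1)^0·6.0000/(2)·0.4168^2·0.9090^2 = +0.430590
  k=3: (−1)^1·6.0000/(6)·0.4168^0·0.9090^4 = -0.682767
d^2_{-1,1}(2.2818) = +0.430590 -0.682767 = -0.252177
|D^2_{-1,1}|² = |d^2_{-1,1}(β)|² = (-0.252177)² = 0.063593 (the z-rotation phases have unit modulus)

P=0.0636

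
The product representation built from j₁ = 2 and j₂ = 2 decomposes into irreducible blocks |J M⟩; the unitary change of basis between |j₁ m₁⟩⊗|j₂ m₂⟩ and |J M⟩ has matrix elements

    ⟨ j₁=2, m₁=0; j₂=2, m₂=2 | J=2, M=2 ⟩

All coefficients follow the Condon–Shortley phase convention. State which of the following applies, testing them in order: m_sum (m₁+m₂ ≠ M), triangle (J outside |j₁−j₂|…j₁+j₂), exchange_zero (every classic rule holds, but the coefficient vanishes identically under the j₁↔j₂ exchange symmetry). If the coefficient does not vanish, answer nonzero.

m-sum: m₁+m₂ = 0+2 = 2, M = 2  ✓
triangle: |j₁−j₂| = 0 ≤ J = 2 ≤ j₁+j₂ = 4  ✓
exchange: j₁≠j₂ or m₁≠m₂ — the exchange symmetry imposes no constraint here
value check: CG = +√(2/7) = +0.534522 ≠ 0

nonzero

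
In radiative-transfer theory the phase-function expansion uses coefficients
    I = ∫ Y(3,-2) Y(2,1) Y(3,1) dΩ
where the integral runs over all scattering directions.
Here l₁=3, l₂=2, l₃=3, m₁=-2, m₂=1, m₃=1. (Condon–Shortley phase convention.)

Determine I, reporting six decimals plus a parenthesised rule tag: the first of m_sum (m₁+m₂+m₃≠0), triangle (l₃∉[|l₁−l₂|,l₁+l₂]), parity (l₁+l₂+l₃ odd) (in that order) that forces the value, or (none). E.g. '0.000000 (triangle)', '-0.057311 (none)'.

Checks pass: Σm=0; 8 even; l₃=3∈[1,5].
(2·3+1)(2·2+1)(2·3+1) = 245
Δ: 2! 4! 2! / 9! → 1/3780
sum: t=0:+1/24 t=1:−1/4 t=2:+1/24 = -1/6
3j²(3 2 3; 0 0 0) = Δ·Π!·Σ² = 4/105  (sign +1)
sum: t=1:−1/48 t=2:+1/12 = 1/16
3j²(3 2 3; -2 1 1) = Δ·Π!·Σ² = 1/28  (sign +1)
combine: 4πI² = 245·4/105·1/28 = 1/3
take √, sign +1: I = 0.16286750
No selection rule forces the value: the integral is nonzero (none).

0.162868 (none)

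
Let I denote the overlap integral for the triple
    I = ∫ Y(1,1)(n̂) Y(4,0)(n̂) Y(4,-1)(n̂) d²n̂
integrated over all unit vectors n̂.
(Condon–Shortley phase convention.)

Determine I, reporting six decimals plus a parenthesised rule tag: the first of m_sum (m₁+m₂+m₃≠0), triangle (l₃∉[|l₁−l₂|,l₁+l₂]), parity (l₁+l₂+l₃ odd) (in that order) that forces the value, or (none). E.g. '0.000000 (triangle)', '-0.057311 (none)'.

Σlᵢ=9 odd — θ-integrand is odd under cosθ→−cosθ; I=0

0.000000 (parity)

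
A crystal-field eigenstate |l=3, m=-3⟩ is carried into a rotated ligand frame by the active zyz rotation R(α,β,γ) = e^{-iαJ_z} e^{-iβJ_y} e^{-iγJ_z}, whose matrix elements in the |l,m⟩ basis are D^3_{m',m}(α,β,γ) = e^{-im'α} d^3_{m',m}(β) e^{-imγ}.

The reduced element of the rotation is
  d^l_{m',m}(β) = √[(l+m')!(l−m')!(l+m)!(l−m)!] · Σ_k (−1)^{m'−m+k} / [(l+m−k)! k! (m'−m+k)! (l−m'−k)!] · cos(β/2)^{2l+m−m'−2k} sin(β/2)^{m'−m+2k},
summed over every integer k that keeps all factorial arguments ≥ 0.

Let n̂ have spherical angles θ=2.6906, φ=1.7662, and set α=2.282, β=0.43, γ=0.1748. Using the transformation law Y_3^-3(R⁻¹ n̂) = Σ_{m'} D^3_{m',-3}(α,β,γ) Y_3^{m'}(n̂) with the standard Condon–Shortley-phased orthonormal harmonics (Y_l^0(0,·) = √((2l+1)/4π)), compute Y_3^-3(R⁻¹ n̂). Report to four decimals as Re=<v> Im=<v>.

Need the full column D^3_{m',-3} for m'=−3..3 at α=2.2820, β=0.4300, γ=0.1748.
cos(β/2)=0.976976, sin(β/2)=0.213347
d^3_{-3,-3}: single k=0 term ⇒ +0.869570;  D = +0.404309+0.769861i
d^3_{-2,-3}: single k=0 term ⇒ -0.465140;  D = -0.170805+0.432644i
d^3_{-1,-3}: single k=0 term ⇒ +0.160604;  D = -0.151666+0.052831i
d^3_{0,-3}: single k=0 term ⇒ -0.040498;  D = -0.035056-0.020277i
d^3_{1,-3}: single k=0 term ⇒ +0.007659;  D = -0.001422-0.007526i
d^3_{2,-3}: single k=0 term ⇒ -0.001058;  D = +0.000659-0.000827i
d^3_{3,-3}: single k=0 term ⇒ +0.000094;  D = +0.000094-0.000004i
Y_3^{m'}(θ=2.6906,φ=1.7662) and Σ D·Y over m':
  (+0.4043+0.7699i)·(+0.0191+0.0288i)  (-0.1708+0.4326i)·(+0.1616-0.0666i)  (-0.1517+0.0528i)·(-0.0834-0.4215i)  (-0.0351-0.0203i)·(-0.3527+0.0000i)  (-0.0014-0.0075i)·(+0.0834-0.4215i)  (+0.0007-0.0008i)·(+0.1616+0.0666i)  (+0.0001-0.0000i)·(-0.0191+0.0288i)
Y_3^-3(R⁻¹ n̂) = +0.030926+0.174169i

Re=0.0309 Im=0.1742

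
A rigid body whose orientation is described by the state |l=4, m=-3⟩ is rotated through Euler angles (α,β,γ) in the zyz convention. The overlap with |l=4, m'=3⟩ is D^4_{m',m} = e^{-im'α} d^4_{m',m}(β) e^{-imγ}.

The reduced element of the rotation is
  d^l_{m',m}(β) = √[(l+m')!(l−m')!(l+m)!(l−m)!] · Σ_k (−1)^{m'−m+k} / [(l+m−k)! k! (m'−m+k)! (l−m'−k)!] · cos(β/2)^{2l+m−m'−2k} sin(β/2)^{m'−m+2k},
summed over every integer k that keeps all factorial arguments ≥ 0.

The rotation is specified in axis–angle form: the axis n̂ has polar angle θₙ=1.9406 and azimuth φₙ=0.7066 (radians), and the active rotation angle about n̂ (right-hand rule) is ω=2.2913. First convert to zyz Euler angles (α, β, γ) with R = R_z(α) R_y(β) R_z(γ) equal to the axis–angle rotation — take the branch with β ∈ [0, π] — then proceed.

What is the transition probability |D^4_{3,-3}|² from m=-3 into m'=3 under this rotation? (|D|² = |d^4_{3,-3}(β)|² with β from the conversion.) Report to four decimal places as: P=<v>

Axis–angle → zyz. n̂ = (sinθₙcosφₙ, sinθₙsinφₙ, cosθₙ) = (+0.709158, +0.605361, -0.361432), ω = 2.2913.
R = I cosω + sinω [n̂]ₓ + (1−cosω) n̂n̂ᵀ gives
  R = [+0.174939, +0.984137, +0.029495; +0.440924, -0.051523, -0.896065; -0.880331, +0.169762, -0.442943]
β = atan2(√(R₁₃²+R₂₃²), R₃₃) = 2.029675; α = atan2(R₂₃, R₁₃) mod 2π = 4.745293; γ = atan2(R₃₂, −R₃₁) mod 2π = 0.190500
First d^4_{3,-3}(β=2.0297), then the phase factors e^{-i(3)α} and e^{-i(-3)γ}:
With c≡cos(β/2)=0.527758 and s≡sin(β/2)=0.849395, N=[5040·1·1·5040]^{1/2}=5040.000000
The bounds max(0,m−m')=0 and min(l+m,l−m')=1 give 2 terms
  k=0: (−1)^6·5040.0000/(720)·0.5278^2·0.8494^6 = +0.732192
  k=1: (−1)^7·5040.0000/(5040)·0.5278^0·0.8494^8 = -0.270942
d^4_{3,-3}(2.0297) = +0.732192 -0.270942 = +0.461250
|D^4_{3,-3}|² = |d^4_{3,-3}(β)|² = (+0.461250)² = 0.212752 (the z-rotation phases have unit modulus)

P=0.2128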